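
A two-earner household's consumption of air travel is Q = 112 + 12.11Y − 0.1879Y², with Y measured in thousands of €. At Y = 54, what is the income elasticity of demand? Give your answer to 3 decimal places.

-2.027

At Y = 54: Q = 218.0236.
dQ/dY = 12.11 − 0.3758Y = -8.18320.
η = (dQ/dY)·(Y/Q) = -8.18320 × (54/218.0236) = -2.027.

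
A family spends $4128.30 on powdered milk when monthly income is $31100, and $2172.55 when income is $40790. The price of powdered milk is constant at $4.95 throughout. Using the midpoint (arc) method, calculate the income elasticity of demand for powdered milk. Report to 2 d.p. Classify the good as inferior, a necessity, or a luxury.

With a constant price, Q₁ = 4128.30/4.95 = 834.000 and Q₂ = 2172.55/4.95 = 438.899 (equivalently, work directly with expenditure since P cancels).
Midpoint %ΔQ = (2172.55 − 4128.30)/3150.43 = -0.62079; midpoint %ΔI = (40790 − 31100)/35945 = 0.26958.
η = -0.62079 / 0.26958 = -2.30.
η < 0 ⇒ inferior good.

-2.30 (inferior good)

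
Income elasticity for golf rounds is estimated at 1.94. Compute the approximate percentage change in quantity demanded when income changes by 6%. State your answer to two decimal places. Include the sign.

11.64%

%ΔQ ≈ η × %ΔI = 1.94 × 6% = 11.64%.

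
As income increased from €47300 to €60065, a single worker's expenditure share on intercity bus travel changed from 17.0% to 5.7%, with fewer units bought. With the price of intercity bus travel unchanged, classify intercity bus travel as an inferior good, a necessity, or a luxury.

Quantity demanded falls as income rises, so η < 0.

inferior good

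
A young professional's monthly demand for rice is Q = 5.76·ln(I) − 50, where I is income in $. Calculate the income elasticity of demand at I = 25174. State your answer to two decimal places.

At I = 25174: Q = 8.369.
dQ/dI = 5.76/I = 0.000228807 at this income.
η = (dQ/dI)·(I/Q) = 0.000228807 × (25174/8.369) = 0.69.

0.69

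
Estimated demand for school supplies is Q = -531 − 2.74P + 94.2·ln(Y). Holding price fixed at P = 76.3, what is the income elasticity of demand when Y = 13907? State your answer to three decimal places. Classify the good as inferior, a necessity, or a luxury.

0.594 (necessity)

At P = 76.3, Y = 13907: Q = 158.620.
Holding P constant, ∂Q/∂Y = 94.2/Y = 0.00677357.
η_Y = (∂Q/∂Y)·(Y/Q) = 0.00677357 × (13907/158.620) = 0.594.
Since 0 < η < 1, this is a necessity.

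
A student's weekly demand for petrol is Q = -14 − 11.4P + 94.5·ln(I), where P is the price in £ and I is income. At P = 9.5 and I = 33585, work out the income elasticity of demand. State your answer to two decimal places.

0.11

At P = 9.5, I = 33585: Q = 862.563.
Holding P constant, ∂Q/∂I = 94.5/I = 0.00281376.
η_I = (∂Q/∂I)·(I/Q) = 0.00281376 × (33585/862.563) = 0.11.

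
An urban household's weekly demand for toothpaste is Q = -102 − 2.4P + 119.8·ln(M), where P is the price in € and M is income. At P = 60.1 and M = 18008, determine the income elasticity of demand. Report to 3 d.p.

0.129

At P = 60.1, M = 18008: Q = 927.629.
Holding P constant, ∂Q/∂M = 119.8/M = 0.0066526.
η_M = (∂Q/∂M)·(M/Q) = 0.0066526 × (18008/927.629) = 0.129.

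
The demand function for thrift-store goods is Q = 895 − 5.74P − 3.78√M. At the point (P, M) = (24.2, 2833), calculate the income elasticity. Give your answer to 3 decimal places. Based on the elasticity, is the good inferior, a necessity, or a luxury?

At P = 24.2, M = 2833: Q = 554.898.
Holding P constant, ∂Q/∂M = -3.78/(2√M) = -0.035509.
η_M = (∂Q/∂M)·(M/Q) = -0.035509 × (2833/554.898) = -0.181.
Since η < 0, this is an inferior good.

-0.181 (inferior good)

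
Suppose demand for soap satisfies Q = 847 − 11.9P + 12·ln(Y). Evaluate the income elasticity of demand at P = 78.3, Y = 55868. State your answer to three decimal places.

0.259

At P = 78.3, Y = 55868: Q = 46.399.
Holding P constant, ∂Q/∂Y = 12/Y = 0.000214792.
η_Y = (∂Q/∂Y)·(Y/Q) = 0.000214792 × (55868/46.399) = 0.259.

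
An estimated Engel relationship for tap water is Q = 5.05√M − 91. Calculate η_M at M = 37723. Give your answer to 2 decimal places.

At M = 37723: Q = 889.832.
dQ/dM = 5.05/(2√M) = 0.0130004 at this income.
η = (dQ/dM)·(M/Q) = 0.0130004 × (37723/889.832) = 0.55.

0.55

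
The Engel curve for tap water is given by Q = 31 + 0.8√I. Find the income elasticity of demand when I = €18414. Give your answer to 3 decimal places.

0.389

At I = 18414: Q = 139.559.
dQ/dI = 0.8/(2√I) = 0.00294772 at this income.
η = (dQ/dI)·(I/Q) = 0.00294772 × (18414/139.559) = 0.389.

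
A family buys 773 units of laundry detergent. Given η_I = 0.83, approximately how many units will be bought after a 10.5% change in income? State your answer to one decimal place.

%ΔQ ≈ η × %ΔI = 0.83 × 10.5% = 8.715%.
New Q ≈ 773 × (1 + 0.08715) = 840.4.

840.4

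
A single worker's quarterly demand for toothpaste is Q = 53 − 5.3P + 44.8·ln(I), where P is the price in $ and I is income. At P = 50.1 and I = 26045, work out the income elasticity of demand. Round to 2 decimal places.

At P = 50.1, I = 26045: Q = 242.978.
Holding P constant, ∂Q/∂I = 44.8/I = 0.0017201.
η_I = (∂Q/∂I)·(I/Q) = 0.0017201 × (26045/242.978) = 0.18.

0.18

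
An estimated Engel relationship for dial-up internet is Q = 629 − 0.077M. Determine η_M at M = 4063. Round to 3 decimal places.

At M = 4063: Q = 316.149.
dQ/dM = −0.077.
η = (dQ/dM)·(M/Q) = -0.077 × (4063/316.149) = -0.990.

-0.990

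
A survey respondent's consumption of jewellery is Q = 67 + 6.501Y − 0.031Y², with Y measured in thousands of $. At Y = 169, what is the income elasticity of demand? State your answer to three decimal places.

At Y = 169: Q = 280.2780.
dQ/dY = 6.501 − 0.062Y = -3.97700.
η = (dQ/dY)·(Y/Q) = -3.97700 × (169/280.2780) = -2.398.

-2.398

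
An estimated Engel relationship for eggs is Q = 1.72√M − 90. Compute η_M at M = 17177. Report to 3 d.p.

At M = 17177: Q = 135.425.
dQ/dM = 1.72/(2√M) = 0.00656183 at this income.
η = (dQ/dM)·(M/Q) = 0.00656183 × (17177/135.425) = 0.832.

0.832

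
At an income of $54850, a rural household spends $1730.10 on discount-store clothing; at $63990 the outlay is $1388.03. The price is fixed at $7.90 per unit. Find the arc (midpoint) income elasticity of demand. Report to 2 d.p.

-1.43

With a constant price, Q₁ = 1730.10/7.90 = 219.000 and Q₂ = 1388.03/7.90 = 175.700 (equivalently, work directly with expenditure since P cancels).
Midpoint %ΔQ = (1388.03 − 1730.10)/1559.07 = -0.21941; midpoint %ΔI = (63990 − 54850)/59420 = 0.15382.
η = -0.21941 / 0.15382 = -1.43.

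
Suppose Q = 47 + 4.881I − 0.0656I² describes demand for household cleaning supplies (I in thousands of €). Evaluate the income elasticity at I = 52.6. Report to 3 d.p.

At I = 52.6: Q = 122.2411.
dQ/dI = 4.881 − 0.1312I = -2.02012.
η = (dQ/dI)·(I/Q) = -2.02012 × (52.6/122.2411) = -0.869.

-0.869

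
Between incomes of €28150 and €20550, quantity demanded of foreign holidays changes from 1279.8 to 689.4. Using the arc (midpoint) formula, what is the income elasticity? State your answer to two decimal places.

1.92

ΔQ = 689.4 − 1279.8 = -590.4; midpoint Q̄ = (1279.8 + 689.4)/2 = 984.6.
ΔI = 20550 − 28150 = -7600; midpoint Ī = (28150 + 20550)/2 = 24350.
η = (ΔQ/Q̄) ÷ (ΔI/Ī) = (-590.4/984.6) ÷ (-7600/24350) = 1.92.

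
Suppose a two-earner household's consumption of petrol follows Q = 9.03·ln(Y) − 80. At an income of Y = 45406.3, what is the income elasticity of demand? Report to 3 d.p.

At Y = 45406.3: Q = 16.832.
dQ/dY = 9.03/Y = 0.000198871 at this income.
η = (dQ/dY)·(Y/Q) = 0.000198871 × (45406.3/16.832) = 0.536.

0.536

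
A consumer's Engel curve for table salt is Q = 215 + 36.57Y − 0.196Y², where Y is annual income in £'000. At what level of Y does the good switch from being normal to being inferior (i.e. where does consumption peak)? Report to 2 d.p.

93.29

dQ/dY = 36.57 − 0.392Y.
The good is inferior where dQ/dY < 0. Setting dQ/dY = 0 gives Y = 36.57 / 0.392 = 93.29.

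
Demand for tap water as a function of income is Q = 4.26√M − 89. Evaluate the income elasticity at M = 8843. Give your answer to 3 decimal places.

0.643

At M = 8843: Q = 311.599.
dQ/dM = 4.26/(2√M) = 0.0226506 at this income.
η = (dQ/dM)·(M/Q) = 0.0226506 × (8843/311.599) = 0.643.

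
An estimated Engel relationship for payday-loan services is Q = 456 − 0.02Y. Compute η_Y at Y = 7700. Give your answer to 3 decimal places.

-0.510

At Y = 7700: Q = 302.000.
dQ/dY = −0.02.
η = (dQ/dY)·(Y/Q) = -0.02 × (7700/302.000) = -0.510.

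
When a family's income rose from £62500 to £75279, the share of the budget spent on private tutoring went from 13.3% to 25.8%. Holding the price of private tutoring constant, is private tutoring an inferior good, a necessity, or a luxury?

The budget share rises as income rises, so η > 1.

luxury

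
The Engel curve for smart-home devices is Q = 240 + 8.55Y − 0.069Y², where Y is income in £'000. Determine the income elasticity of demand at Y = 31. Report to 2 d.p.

0.30

At Y = 31: Q = 438.7410.
dQ/dY = 8.55 − 0.138Y = 4.27200.
η = (dQ/dY)·(Y/Q) = 4.27200 × (31/438.7410) = 0.30.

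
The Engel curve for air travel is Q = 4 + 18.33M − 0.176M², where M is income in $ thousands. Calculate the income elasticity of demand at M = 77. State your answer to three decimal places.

-1.817

At M = 77: Q = 371.9060.
dQ/dM = 18.33 − 0.352M = -8.77400.
η = (dQ/dM)·(M/Q) = -8.77400 × (77/371.9060) = -1.817.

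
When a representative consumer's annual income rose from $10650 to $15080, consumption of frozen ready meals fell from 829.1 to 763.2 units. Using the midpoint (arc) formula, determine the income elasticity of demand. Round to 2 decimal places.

ΔQ = 763.2 − 829.1 = -65.9; midpoint Q̄ = (829.1 + 763.2)/2 = 796.15.
ΔI = 15080 − 10650 = 4430; midpoint Ī = (10650 + 15080)/2 = 12865.
η = (ΔQ/Q̄) ÷ (ΔI/Ī) = (-65.9/796.15) ÷ (4430/12865) = -0.24.

-0.24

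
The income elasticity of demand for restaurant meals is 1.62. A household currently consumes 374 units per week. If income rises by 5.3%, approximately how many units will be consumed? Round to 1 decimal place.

406.1

%ΔQ ≈ η × %ΔI = 1.62 × 5.3% = 8.586%.
New Q ≈ 374 × (1 + 0.08586) = 406.1.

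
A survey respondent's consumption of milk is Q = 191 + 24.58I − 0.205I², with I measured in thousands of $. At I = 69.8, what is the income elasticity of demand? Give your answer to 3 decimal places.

At I = 69.8: Q = 907.9158.
dQ/dI = 24.58 − 0.41I = -4.03800.
η = (dQ/dI)·(I/Q) = -4.03800 × (69.8/907.9158) = -0.310.

-0.310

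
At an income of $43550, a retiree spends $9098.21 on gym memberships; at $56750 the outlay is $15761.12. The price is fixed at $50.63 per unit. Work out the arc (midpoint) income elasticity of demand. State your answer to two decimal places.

With a constant price, Q₁ = 9098.21/50.63 = 179.700 and Q₂ = 15761.12/50.63 = 311.300 (equivalently, work directly with expenditure since P cancels).
Midpoint %ΔQ = (15761.12 − 9098.21)/12429.67 = 0.53605; midpoint %ΔI = (56750 − 43550)/50150 = 0.26321.
η = 0.53605 / 0.26321 = 2.04.

2.04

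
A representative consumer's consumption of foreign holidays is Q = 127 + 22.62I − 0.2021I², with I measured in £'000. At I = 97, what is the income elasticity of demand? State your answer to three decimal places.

-3.835

At I = 97: Q = 419.5811.
dQ/dI = 22.62 − 0.4042I = -16.58740.
η = (dQ/dI)·(I/Q) = -16.58740 × (97/419.5811) = -3.835.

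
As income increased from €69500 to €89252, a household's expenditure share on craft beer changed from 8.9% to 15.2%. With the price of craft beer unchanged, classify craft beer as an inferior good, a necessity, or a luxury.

luxury

The budget share rises as income rises, so η > 1.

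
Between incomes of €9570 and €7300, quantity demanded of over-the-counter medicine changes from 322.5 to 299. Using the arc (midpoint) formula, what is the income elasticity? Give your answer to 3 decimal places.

ΔQ = 299 − 322.5 = -23.5; midpoint Q̄ = (322.5 + 299)/2 = 310.75.
ΔI = 7300 − 9570 = -2270; midpoint Ī = (9570 + 7300)/2 = 8435.
η = (ΔQ/Q̄) ÷ (ΔI/Ī) = (-23.5/310.75) ÷ (-2270/8435) = 0.281.

0.281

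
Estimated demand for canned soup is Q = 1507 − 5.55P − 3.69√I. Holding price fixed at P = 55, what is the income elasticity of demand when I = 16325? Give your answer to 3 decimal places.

At P = 55, I = 16325: Q = 730.281.
Holding P constant, ∂Q/∂I = -3.69/(2√I) = -0.0144401.
η_I = (∂Q/∂I)·(I/Q) = -0.0144401 × (16325/730.281) = -0.323.

-0.323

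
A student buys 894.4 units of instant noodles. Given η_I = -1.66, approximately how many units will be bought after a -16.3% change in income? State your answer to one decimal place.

1136.4

%ΔQ ≈ η × %ΔI = -1.66 × (-16.3%) = 27.058%.
New Q ≈ 894.4 × (1 + 0.27058) = 1136.4.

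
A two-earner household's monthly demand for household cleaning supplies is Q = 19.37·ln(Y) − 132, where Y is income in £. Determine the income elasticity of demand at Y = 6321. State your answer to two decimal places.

At Y = 6321: Q = 37.519.
dQ/dY = 19.37/Y = 0.00306439 at this income.
η = (dQ/dY)·(Y/Q) = 0.00306439 × (6321/37.519) = 0.52.

0.52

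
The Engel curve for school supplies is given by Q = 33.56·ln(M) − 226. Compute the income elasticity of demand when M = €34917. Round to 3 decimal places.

0.268

At M = 34917: Q = 125.062.
dQ/dM = 33.56/M = 0.000961136 at this income.
η = (dQ/dM)·(M/Q) = 0.000961136 × (34917/125.062) = 0.268.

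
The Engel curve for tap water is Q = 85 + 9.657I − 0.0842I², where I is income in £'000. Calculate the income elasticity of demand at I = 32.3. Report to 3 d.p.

At I = 32.3: Q = 309.0761.
dQ/dI = 9.657 − 0.1684I = 4.21768.
η = (dQ/dI)·(I/Q) = 4.21768 × (32.3/309.0761) = 0.441.

0.441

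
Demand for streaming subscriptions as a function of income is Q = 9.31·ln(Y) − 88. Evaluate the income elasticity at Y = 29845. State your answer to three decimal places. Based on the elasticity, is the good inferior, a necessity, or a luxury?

At Y = 29845: Q = 7.928.
dQ/dY = 9.31/Y = 0.000311945 at this income.
η = (dQ/dY)·(Y/Q) = 0.000311945 × (29845/7.928) = 1.174.
Since η > 1, the good is a luxury.

1.174 (luxury)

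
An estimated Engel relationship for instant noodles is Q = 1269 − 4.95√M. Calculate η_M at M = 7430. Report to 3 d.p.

-0.253

At M = 7430: Q = 842.323.
dQ/dM = -4.95/(2√M) = -0.0287131 at this income.
η = (dQ/dM)·(M/Q) = -0.0287131 × (7430/842.323) = -0.253.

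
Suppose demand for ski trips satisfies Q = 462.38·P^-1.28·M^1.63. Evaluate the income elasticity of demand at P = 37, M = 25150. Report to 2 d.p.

1.63

For a multiplicative demand Q = A·P^α·M^β, the income elasticity is β everywhere.
Here β = 1.63, so η = 1.63.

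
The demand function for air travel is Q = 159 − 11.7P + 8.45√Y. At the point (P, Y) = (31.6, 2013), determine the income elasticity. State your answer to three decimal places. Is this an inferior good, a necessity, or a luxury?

At P = 31.6, Y = 2013: Q = 168.402.
Holding P constant, ∂Q/∂Y = 8.45/(2√Y) = 0.0941683.
η_Y = (∂Q/∂Y)·(Y/Q) = 0.0941683 × (2013/168.402) = 1.126.
Since η > 1, this is a luxury.

1.126 (luxury)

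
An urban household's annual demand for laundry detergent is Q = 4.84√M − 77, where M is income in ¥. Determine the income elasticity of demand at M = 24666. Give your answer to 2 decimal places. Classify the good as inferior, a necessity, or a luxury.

0.56 (necessity)

At M = 24666: Q = 683.142.
dQ/dM = 4.84/(2√M) = 0.0154087 at this income.
η = (dQ/dM)·(M/Q) = 0.0154087 × (24666/683.142) = 0.56.
Since 0 < η < 1, the good is a necessity.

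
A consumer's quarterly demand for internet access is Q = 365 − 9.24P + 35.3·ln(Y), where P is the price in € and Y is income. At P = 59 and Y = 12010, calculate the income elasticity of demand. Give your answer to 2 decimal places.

0.23

At P = 59, Y = 12010: Q = 151.430.
Holding P constant, ∂Q/∂Y = 35.3/Y = 0.00293922.
η_Y = (∂Q/∂Y)·(Y/Q) = 0.00293922 × (12010/151.430) = 0.23.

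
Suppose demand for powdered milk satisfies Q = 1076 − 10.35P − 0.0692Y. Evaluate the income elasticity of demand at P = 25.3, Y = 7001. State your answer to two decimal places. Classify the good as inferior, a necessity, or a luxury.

-1.47 (inferior good)

At P = 25.3, Y = 7001: Q = 329.676.
Holding P constant, ∂Q/∂Y = −0.0692.
η_Y = (∂Q/∂Y)·(Y/Q) = -0.0692 × (7001/329.676) = -1.47.
Since η < 0, this is an inferior good.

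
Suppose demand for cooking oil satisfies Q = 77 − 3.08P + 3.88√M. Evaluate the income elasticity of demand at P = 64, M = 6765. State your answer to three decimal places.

0.802

At P = 64, M = 6765: Q = 199.009.
Holding P constant, ∂Q/∂M = 3.88/(2√M) = 0.0235867.
η_M = (∂Q/∂M)·(M/Q) = 0.0235867 × (6765/199.009) = 0.802.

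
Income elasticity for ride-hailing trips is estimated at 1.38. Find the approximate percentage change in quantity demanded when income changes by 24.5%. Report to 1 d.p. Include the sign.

%ΔQ ≈ η × %ΔI = 1.38 × 24.5% = 33.8%.

33.8%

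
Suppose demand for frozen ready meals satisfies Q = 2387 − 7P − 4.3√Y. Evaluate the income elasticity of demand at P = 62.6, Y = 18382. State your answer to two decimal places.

-0.21

At P = 62.6, Y = 18382: Q = 1365.805.
Holding P constant, ∂Q/∂Y = -4.3/(2√Y) = -0.0158578.
η_Y = (∂Q/∂Y)·(Y/Q) = -0.0158578 × (18382/1365.805) = -0.21.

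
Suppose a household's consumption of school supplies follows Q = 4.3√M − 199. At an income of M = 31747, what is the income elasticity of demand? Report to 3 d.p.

0.675

At M = 31747: Q = 567.161.
dQ/dM = 4.3/(2√M) = 0.0120667 at this income.
η = (dQ/dM)·(M/Q) = 0.0120667 × (31747/567.161) = 0.675.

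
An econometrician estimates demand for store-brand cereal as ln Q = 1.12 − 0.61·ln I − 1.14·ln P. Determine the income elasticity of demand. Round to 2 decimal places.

In a log-linear demand, the coefficient on ln I is the income elasticity.
So η = -0.61.

-0.61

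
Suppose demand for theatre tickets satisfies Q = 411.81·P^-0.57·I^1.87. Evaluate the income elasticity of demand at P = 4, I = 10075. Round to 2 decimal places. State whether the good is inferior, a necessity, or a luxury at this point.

1.87 (luxury)

For a multiplicative demand Q = A·P^α·I^β, the income elasticity is β everywhere.
Here β = 1.87, so η = 1.87.
Since η > 1, this is a luxury.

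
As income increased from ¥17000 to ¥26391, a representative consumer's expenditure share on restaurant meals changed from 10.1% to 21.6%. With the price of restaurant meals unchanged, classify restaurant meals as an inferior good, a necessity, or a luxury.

luxury

The budget share rises as income rises, so η > 1.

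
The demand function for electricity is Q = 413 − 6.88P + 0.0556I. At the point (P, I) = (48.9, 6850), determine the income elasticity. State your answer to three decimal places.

At P = 48.9, I = 6850: Q = 457.428.
Holding P constant, ∂Q/∂I = 0.0556.
η_I = (∂Q/∂I)·(I/Q) = 0.0556 × (6850/457.428) = 0.833.

0.833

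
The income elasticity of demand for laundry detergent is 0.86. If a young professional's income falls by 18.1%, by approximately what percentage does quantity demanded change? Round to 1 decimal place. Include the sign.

-15.6%

%ΔQ ≈ η × %ΔI = 0.86 × (-18.1%) = -15.6%.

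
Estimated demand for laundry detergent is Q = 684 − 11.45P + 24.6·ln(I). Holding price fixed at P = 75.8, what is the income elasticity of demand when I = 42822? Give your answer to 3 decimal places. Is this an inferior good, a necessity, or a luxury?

0.314 (necessity)

At P = 75.8, I = 42822: Q = 78.444.
Holding P constant, ∂Q/∂I = 24.6/I = 0.000574471.
η_I = (∂Q/∂I)·(I/Q) = 0.000574471 × (42822/78.444) = 0.314.
Since 0 < η < 1, this is a necessity.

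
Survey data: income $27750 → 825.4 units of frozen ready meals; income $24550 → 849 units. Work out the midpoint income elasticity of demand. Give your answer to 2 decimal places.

-0.23

ΔQ = 849 − 825.4 = 23.6; midpoint Q̄ = (825.4 + 849)/2 = 837.2.
ΔI = 24550 − 27750 = -3200; midpoint Ī = (27750 + 24550)/2 = 26150.
η = (ΔQ/Q̄) ÷ (ΔI/Ī) = (23.6/837.2) ÷ (-3200/26150) = -0.23.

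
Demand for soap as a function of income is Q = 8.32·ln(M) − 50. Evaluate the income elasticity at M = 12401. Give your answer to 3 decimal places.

At M = 12401: Q = 28.420.
dQ/dM = 8.32/M = 0.000670914 at this income.
η = (dQ/dM)·(M/Q) = 0.000670914 × (12401/28.420) = 0.293.

0.293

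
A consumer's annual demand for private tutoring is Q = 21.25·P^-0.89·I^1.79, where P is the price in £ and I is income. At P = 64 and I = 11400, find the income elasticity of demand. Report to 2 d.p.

For a multiplicative demand Q = A·P^α·I^β, the income elasticity is β everywhere.
Here β = 1.79, so η = 1.79.

1.79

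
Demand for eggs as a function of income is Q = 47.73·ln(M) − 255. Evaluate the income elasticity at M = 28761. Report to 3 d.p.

At M = 28761: Q = 235.033.
dQ/dM = 47.73/M = 0.00165954 at this income.
η = (dQ/dM)·(M/Q) = 0.00165954 × (28761/235.033) = 0.203.

0.203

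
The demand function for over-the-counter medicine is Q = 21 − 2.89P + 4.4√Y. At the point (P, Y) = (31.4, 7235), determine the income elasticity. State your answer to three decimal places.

At P = 31.4, Y = 7235: Q = 304.513.
Holding P constant, ∂Q/∂Y = 4.4/(2√Y) = 0.0258645.
η_Y = (∂Q/∂Y)·(Y/Q) = 0.0258645 × (7235/304.513) = 0.615.

0.615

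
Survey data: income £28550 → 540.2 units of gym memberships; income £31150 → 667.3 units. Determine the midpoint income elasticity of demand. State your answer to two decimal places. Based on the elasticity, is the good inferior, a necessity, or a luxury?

2.42 (luxury)

ΔQ = 667.3 − 540.2 = 127.1; midpoint Q̄ = (540.2 + 667.3)/2 = 603.75.
ΔI = 31150 − 28550 = 2600; midpoint Ī = (28550 + 31150)/2 = 29850.
η = (ΔQ/Q̄) ÷ (ΔI/Ī) = (127.1/603.75) ÷ (2600/29850) = 2.42.
η > 1 ⇒ luxury.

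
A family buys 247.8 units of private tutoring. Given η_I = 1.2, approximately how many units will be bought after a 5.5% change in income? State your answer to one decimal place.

264.2

%ΔQ ≈ η × %ΔI = 1.2 × 5.5% = 6.6%.
New Q ≈ 247.8 × (1 + 0.066) = 264.2.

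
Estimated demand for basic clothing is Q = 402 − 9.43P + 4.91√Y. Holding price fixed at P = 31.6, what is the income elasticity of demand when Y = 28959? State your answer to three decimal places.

At P = 31.6, Y = 28959: Q = 939.564.
Holding P constant, ∂Q/∂Y = 4.91/(2√Y) = 0.0144265.
η_Y = (∂Q/∂Y)·(Y/Q) = 0.0144265 × (28959/939.564) = 0.445.

0.445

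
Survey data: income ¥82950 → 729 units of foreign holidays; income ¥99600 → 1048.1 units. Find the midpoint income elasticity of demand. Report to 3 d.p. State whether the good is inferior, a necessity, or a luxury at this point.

ΔQ = 1048.1 − 729 = 319.1; midpoint Q̄ = (729 + 1048.1)/2 = 888.55.
ΔI = 99600 − 82950 = 16650; midpoint Ī = (82950 + 99600)/2 = 91275.
η = (ΔQ/Q̄) ÷ (ΔI/Ī) = (319.1/888.55) ÷ (16650/91275) = 1.969.
η > 1 ⇒ luxury.

1.969 (luxury)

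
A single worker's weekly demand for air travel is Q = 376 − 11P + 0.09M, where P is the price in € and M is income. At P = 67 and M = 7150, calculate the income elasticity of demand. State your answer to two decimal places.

At P = 67, M = 7150: Q = 282.500.
Holding P constant, ∂Q/∂M = 0.09.
η_M = (∂Q/∂M)·(M/Q) = 0.09 × (7150/282.500) = 2.28.

2.28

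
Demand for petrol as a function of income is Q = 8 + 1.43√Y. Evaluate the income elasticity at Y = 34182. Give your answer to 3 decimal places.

At Y = 34182: Q = 272.384.
dQ/dY = 1.43/(2√Y) = 0.0038673 at this income.
η = (dQ/dY)·(Y/Q) = 0.0038673 × (34182/272.384) = 0.485.

0.485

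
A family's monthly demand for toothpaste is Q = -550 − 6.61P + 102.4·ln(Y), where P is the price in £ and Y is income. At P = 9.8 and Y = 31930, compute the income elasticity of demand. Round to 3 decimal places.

At P = 9.8, Y = 31930: Q = 447.243.
Holding P constant, ∂Q/∂Y = 102.4/Y = 0.00320702.
η_Y = (∂Q/∂Y)·(Y/Q) = 0.00320702 × (31930/447.243) = 0.229.

0.229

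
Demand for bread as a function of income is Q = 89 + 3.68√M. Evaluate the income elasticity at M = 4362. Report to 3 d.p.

At M = 4362: Q = 332.047.
dQ/dM = 3.68/(2√M) = 0.0278596 at this income.
η = (dQ/dM)·(M/Q) = 0.0278596 × (4362/332.047) = 0.366.

0.366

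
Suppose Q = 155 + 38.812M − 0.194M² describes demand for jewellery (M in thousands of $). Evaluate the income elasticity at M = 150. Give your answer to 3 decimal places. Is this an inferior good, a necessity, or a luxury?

At M = 150: Q = 1611.8000.
dQ/dM = 38.812 − 0.388M = -19.38800.
η = (dQ/dM)·(M/Q) = -19.38800 × (150/1611.8000) = -1.804.
η < 0 ⇒ inferior good.

-1.804 (inferior good)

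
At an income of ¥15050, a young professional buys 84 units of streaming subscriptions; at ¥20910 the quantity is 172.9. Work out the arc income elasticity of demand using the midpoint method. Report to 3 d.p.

2.124

ΔQ = 172.9 − 84 = 88.9; midpoint Q̄ = (84 + 172.9)/2 = 128.45.
ΔI = 20910 − 15050 = 5860; midpoint Ī = (15050 + 20910)/2 = 17980.
η = (ΔQ/Q̄) ÷ (ΔI/Ī) = (88.9/128.45) ÷ (5860/17980) = 2.124.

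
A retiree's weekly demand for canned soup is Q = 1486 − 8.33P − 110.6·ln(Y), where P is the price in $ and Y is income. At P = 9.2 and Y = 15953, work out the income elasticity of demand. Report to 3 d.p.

At P = 9.2, Y = 15953: Q = 339.043.
Holding P constant, ∂Q/∂Y = -110.6/Y = -0.00693287.
η_Y = (∂Q/∂Y)·(Y/Q) = -0.00693287 × (15953/339.043) = -0.326.

-0.326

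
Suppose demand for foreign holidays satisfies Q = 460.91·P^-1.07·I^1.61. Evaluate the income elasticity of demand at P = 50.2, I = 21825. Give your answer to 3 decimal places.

1.610

For a multiplicative demand Q = A·P^α·I^β, the income elasticity is β everywhere.
Here β = 1.61, so η = 1.610.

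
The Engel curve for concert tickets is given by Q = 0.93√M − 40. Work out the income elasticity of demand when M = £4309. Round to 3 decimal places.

At M = 4309: Q = 21.048.
dQ/dM = 0.93/(2√M) = 0.00708377 at this income.
η = (dQ/dM)·(M/Q) = 0.00708377 × (4309/21.048) = 1.450.

1.450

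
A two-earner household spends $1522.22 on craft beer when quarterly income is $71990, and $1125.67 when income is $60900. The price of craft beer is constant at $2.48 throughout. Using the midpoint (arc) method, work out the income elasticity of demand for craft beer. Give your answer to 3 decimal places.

With a constant price, Q₁ = 1522.22/2.48 = 613.798 and Q₂ = 1125.67/2.48 = 453.899 (equivalently, work directly with expenditure since P cancels).
Midpoint %ΔQ = (1125.67 − 1522.22)/1323.95 = -0.29952; midpoint %ΔI = (60900 − 71990)/66445 = -0.16690.
η = -0.29952 / -0.16690 = 1.795.

1.795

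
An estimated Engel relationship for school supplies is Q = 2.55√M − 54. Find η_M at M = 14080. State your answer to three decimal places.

0.609

At M = 14080: Q = 248.581.
dQ/dM = 2.55/(2√M) = 0.0107451 at this income.
η = (dQ/dM)·(M/Q) = 0.0107451 × (14080/248.581) = 0.609.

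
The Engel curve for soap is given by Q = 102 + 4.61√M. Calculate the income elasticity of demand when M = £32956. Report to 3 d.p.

0.446

At M = 32956: Q = 938.890.
dQ/dM = 4.61/(2√M) = 0.0126971 at this income.
η = (dQ/dM)·(M/Q) = 0.0126971 × (32956/938.890) = 0.446.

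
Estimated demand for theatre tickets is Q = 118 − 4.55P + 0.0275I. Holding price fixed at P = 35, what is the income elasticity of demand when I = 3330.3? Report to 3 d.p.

1.820

At P = 35, I = 3330.3: Q = 50.333.
Holding P constant, ∂Q/∂I = 0.0275.
η_I = (∂Q/∂I)·(I/Q) = 0.0275 × (3330.3/50.333) = 1.820.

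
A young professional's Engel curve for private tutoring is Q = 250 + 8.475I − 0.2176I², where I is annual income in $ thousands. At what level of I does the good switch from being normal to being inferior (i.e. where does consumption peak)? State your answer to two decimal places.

dQ/dI = 8.475 − 0.4352I.
The good is inferior where dQ/dI < 0. Setting dQ/dI = 0 gives I = 8.475 / 0.4352 = 19.47.

19.47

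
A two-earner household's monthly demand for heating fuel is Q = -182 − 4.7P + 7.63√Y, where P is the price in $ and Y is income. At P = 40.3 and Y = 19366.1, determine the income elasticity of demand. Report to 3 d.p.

0.769

At P = 40.3, Y = 19366.1: Q = 690.397.
Holding P constant, ∂Q/∂Y = 7.63/(2√Y) = 0.0274141.
η_Y = (∂Q/∂Y)·(Y/Q) = 0.0274141 × (19366.1/690.397) = 0.769.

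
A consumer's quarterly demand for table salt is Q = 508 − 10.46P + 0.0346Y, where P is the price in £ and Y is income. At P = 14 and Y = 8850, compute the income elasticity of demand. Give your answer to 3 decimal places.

0.459

At P = 14, Y = 8850: Q = 667.770.
Holding P constant, ∂Q/∂Y = 0.0346.
η_Y = (∂Q/∂Y)·(Y/Q) = 0.0346 × (8850/667.770) = 0.459.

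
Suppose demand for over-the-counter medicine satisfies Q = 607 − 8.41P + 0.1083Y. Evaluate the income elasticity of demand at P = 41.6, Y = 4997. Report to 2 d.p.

At P = 41.6, Y = 4997: Q = 798.319.
Holding P constant, ∂Q/∂Y = 0.1083.
η_Y = (∂Q/∂Y)·(Y/Q) = 0.1083 × (4997/798.319) = 0.68.

0.68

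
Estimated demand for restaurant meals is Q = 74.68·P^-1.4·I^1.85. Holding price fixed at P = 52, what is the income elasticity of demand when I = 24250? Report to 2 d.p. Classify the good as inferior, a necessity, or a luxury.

For a multiplicative demand Q = A·P^α·I^β, the income elasticity is β everywhere.
Here β = 1.85, so η = 1.85.
Since η > 1, this is a luxury.

1.85 (luxury)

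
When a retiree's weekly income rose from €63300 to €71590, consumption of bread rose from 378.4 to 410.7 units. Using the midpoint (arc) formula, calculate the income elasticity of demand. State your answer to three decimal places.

ΔQ = 410.7 − 378.4 = 32.3; midpoint Q̄ = (378.4 + 410.7)/2 = 394.55.
ΔI = 71590 − 63300 = 8290; midpoint Ī = (63300 + 71590)/2 = 67445.
η = (ΔQ/Q̄) ÷ (ΔI/Ī) = (32.3/394.55) ÷ (8290/67445) = 0.666.

0.666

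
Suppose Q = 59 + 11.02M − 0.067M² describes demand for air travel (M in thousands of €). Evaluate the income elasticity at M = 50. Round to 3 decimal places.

0.488

At M = 50: Q = 442.5000.
dQ/dM = 11.02 − 0.134M = 4.32000.
η = (dQ/dM)·(M/Q) = 4.32000 × (50/442.5000) = 0.488.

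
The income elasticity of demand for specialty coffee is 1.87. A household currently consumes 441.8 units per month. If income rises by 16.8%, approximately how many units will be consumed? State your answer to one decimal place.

580.6

%ΔQ ≈ η × %ΔI = 1.87 × 16.8% = 31.416%.
New Q ≈ 441.8 × (1 + 0.31416) = 580.6.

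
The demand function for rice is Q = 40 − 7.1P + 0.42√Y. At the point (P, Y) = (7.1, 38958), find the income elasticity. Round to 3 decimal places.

At P = 7.1, Y = 38958: Q = 72.489.
Holding P constant, ∂Q/∂Y = 0.42/(2√Y) = 0.00106395.
η_Y = (∂Q/∂Y)·(Y/Q) = 0.00106395 × (38958/72.489) = 0.572.

0.572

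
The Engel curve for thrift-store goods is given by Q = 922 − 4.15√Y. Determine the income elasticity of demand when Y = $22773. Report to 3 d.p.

At Y = 22773: Q = 295.735.
dQ/dY = -4.15/(2√Y) = -0.0137502 at this income.
η = (dQ/dY)·(Y/Q) = -0.0137502 × (22773/295.735) = -1.059.

-1.059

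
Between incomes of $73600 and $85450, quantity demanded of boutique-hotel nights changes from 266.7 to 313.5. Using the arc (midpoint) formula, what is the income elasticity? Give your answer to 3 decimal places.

ΔQ = 313.5 − 266.7 = 46.8; midpoint Q̄ = (266.7 + 313.5)/2 = 290.1.
ΔI = 85450 − 73600 = 11850; midpoint Ī = (73600 + 85450)/2 = 79525.
η = (ΔQ/Q̄) ÷ (ΔI/Ī) = (46.8/290.1) ÷ (11850/79525) = 1.083.

1.083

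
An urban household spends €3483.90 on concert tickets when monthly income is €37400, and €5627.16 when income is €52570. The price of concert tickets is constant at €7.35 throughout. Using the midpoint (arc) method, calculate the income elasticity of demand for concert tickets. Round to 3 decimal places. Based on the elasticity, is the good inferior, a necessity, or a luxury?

With a constant price, Q₁ = 3483.90/7.35 = 474.000 and Q₂ = 5627.16/7.35 = 765.600 (equivalently, work directly with expenditure since P cancels).
Midpoint %ΔQ = (5627.16 − 3483.90)/4555.53 = 0.47047; midpoint %ΔI = (52570 − 37400)/44985 = 0.33722.
η = 0.47047 / 0.33722 = 1.395.
η > 1 ⇒ luxury.

1.395 (luxury)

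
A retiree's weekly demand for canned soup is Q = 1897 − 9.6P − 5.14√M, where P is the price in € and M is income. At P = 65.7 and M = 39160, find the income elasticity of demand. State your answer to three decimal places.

At P = 65.7, M = 39160: Q = 249.131.
Holding P constant, ∂Q/∂M = -5.14/(2√M) = -0.0129871.
η_M = (∂Q/∂M)·(M/Q) = -0.0129871 × (39160/249.131) = -2.041.

-2.041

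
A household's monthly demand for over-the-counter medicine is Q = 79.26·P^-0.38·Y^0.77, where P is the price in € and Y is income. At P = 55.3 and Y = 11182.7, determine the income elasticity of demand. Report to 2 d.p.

For a multiplicative demand Q = A·P^α·Y^β, the income elasticity is β everywhere.
Here β = 0.77, so η = 0.77.

0.77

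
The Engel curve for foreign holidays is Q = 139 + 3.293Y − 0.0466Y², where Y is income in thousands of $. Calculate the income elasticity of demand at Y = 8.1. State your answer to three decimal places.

0.126

At Y = 8.1: Q = 162.6159.
dQ/dY = 3.293 − 0.0932Y = 2.53808.
η = (dQ/dY)·(Y/Q) = 2.53808 × (8.1/162.6159) = 0.126.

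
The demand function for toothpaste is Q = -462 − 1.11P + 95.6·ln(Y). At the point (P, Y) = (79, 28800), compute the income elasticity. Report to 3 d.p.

0.221

At P = 79, Y = 28800: Q = 431.943.
Holding P constant, ∂Q/∂Y = 95.6/Y = 0.00331944.
η_Y = (∂Q/∂Y)·(Y/Q) = 0.00331944 × (28800/431.943) = 0.221.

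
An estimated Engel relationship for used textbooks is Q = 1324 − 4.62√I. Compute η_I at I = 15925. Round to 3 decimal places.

-0.393

At I = 15925: Q = 740.982.
dQ/dI = -4.62/(2√I) = -0.0183051 at this income.
η = (dQ/dI)·(I/Q) = -0.0183051 × (15925/740.982) = -0.393.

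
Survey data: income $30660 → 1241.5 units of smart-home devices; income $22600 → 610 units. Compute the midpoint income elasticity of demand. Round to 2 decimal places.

2.25

ΔQ = 610 − 1241.5 = -631.5; midpoint Q̄ = (1241.5 + 610)/2 = 925.75.
ΔI = 22600 − 30660 = -8060; midpoint Ī = (30660 + 22600)/2 = 26630.
η = (ΔQ/Q̄) ÷ (ΔI/Ī) = (-631.5/925.75) ÷ (-8060/26630) = 2.25.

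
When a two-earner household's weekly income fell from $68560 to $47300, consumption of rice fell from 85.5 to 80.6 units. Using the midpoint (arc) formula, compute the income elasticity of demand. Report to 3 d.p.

ΔQ = 80.6 − 85.5 = -4.9; midpoint Q̄ = (85.5 + 80.6)/2 = 83.05.
ΔI = 47300 − 68560 = -21260; midpoint Ī = (68560 + 47300)/2 = 57930.
η = (ΔQ/Q̄) ÷ (ΔI/Ī) = (-4.9/83.05) ÷ (-21260/57930) = 0.161.

0.161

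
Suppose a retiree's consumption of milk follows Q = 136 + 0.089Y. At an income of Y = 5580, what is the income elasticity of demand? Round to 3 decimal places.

0.785

At Y = 5580: Q = 632.620.
dQ/dY = 0.089.
η = (dQ/dY)·(Y/Q) = 0.089 × (5580/632.620) = 0.785.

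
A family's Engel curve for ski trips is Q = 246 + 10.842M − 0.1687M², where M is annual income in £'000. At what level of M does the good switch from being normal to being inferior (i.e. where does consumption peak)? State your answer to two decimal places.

32.13

dQ/dM = 10.842 − 0.3374M.
The good is inferior where dQ/dM < 0. Setting dQ/dM = 0 gives M = 10.842 / 0.3374 = 32.13.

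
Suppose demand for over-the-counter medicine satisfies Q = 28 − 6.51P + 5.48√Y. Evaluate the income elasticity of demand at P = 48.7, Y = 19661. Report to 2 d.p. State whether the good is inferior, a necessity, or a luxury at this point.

0.80 (necessity)

At P = 48.7, Y = 19661: Q = 479.356.
Holding P constant, ∂Q/∂Y = 5.48/(2√Y) = 0.019541.
η_Y = (∂Q/∂Y)·(Y/Q) = 0.019541 × (19661/479.356) = 0.80.
Since 0 < η < 1, this is a necessity.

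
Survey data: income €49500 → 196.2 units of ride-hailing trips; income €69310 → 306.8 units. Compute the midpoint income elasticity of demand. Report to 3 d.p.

1.319

ΔQ = 306.8 − 196.2 = 110.6; midpoint Q̄ = (196.2 + 306.8)/2 = 251.5.
ΔI = 69310 − 49500 = 19810; midpoint Ī = (49500 + 69310)/2 = 59405.
η = (ΔQ/Q̄) ÷ (ΔI/Ī) = (110.6/251.5) ÷ (19810/59405) = 1.319.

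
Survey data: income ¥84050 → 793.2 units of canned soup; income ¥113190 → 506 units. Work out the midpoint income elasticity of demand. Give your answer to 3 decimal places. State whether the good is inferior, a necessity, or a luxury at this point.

-1.496 (inferior good)

ΔQ = 506 − 793.2 = -287.2; midpoint Q̄ = (793.2 + 506)/2 = 649.6.
ΔI = 113190 − 84050 = 29140; midpoint Ī = (84050 + 113190)/2 = 98620.
η = (ΔQ/Q̄) ÷ (ΔI/Ī) = (-287.2/649.6) ÷ (29140/98620) = -1.496.
η < 0 ⇒ inferior good.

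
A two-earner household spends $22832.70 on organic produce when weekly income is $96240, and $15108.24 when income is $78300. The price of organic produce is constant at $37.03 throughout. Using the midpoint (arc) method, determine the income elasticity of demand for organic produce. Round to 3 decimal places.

1.981

With a constant price, Q₁ = 22832.70/37.03 = 616.600 and Q₂ = 15108.24/37.03 = 408.000 (equivalently, work directly with expenditure since P cancels).
Midpoint %ΔQ = (15108.24 − 22832.70)/18970.47 = -0.40718; midpoint %ΔI = (78300 − 96240)/87270 = -0.20557.
η = -0.40718 / -0.20557 = 1.981.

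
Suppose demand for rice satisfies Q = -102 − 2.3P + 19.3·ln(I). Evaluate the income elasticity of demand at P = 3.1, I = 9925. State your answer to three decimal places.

0.282

At P = 3.1, I = 9925: Q = 68.484.
Holding P constant, ∂Q/∂I = 19.3/I = 0.00194458.
η_I = (∂Q/∂I)·(I/Q) = 0.00194458 × (9925/68.484) = 0.282.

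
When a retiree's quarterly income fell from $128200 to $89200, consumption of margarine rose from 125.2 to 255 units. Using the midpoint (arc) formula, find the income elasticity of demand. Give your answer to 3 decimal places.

-1.903

ΔQ = 255 − 125.2 = 129.8; midpoint Q̄ = (125.2 + 255)/2 = 190.1.
ΔI = 89200 − 128200 = -39000; midpoint Ī = (128200 + 89200)/2 = 108700.
η = (ΔQ/Q̄) ÷ (ΔI/Ī) = (129.8/190.1) ÷ (-39000/108700) = -1.903.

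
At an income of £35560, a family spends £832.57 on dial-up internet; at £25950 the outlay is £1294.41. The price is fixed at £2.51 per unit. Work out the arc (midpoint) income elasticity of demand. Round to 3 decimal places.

-1.390

With a constant price, Q₁ = 832.57/2.51 = 331.701 and Q₂ = 1294.41/2.51 = 515.701 (equivalently, work directly with expenditure since P cancels).
Midpoint %ΔQ = (1294.41 − 832.57)/1063.49 = 0.43427; midpoint %ΔI = (25950 − 35560)/30755 = -0.31247.
η = 0.43427 / -0.31247 = -1.390.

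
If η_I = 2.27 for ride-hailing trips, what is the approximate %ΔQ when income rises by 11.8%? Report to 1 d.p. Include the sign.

%ΔQ ≈ η × %ΔI = 2.27 × 11.8% = 26.8%.

26.8%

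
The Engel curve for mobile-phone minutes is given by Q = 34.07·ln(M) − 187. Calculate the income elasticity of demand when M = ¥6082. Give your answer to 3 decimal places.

0.310

At M = 6082: Q = 109.855.
dQ/dM = 34.07/M = 0.00560178 at this income.
η = (dQ/dM)·(M/Q) = 0.00560178 × (6082/109.855) = 0.310.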